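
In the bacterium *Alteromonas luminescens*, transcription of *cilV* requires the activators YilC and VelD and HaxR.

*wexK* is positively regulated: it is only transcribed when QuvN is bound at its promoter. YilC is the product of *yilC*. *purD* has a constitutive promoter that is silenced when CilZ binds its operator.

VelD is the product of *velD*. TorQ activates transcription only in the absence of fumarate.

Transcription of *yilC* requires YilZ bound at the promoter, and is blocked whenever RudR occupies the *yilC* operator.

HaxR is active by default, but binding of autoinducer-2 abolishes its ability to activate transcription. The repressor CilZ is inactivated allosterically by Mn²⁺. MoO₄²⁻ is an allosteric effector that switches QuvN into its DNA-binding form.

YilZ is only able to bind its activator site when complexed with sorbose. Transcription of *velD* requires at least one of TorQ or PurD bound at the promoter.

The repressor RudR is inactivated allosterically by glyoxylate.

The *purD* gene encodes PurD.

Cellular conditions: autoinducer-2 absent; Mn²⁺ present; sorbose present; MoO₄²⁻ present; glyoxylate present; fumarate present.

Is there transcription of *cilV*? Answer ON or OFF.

Glyoxylate is present, so RudR is inactive.
Sorbose is present, so YilZ is active.
No repressor is bound and YilZ is active, so *yilC* is transcribed.
So YilC is produced and active.
Fumarate is present, so TorQ is inactive.
Mn²⁺ is present, so CilZ is inactive.
With no repressor bound, *purD* is transcribed.
So PurD is produced and active.
Activator PurD is present, so *velD* is transcribed.
So VelD is produced and active.
Autoinducer-2 is absent, so HaxR is active.
No repressor is bound and YilC and VelD and HaxR are active, so *cilV* is transcribed.

ON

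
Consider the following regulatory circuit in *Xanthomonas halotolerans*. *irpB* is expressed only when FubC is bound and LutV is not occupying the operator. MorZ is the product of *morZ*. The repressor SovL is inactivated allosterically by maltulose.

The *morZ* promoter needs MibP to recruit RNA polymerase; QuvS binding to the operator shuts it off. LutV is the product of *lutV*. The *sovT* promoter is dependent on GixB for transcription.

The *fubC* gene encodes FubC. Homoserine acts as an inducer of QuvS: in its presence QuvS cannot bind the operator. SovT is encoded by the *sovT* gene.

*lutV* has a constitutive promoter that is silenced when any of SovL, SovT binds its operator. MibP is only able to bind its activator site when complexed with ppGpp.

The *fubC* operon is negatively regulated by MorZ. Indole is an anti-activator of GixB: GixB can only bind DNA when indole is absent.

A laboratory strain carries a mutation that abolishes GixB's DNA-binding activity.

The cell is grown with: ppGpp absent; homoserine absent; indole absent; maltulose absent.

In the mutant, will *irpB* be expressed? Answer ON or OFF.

ppGpp is absent, so MibP is inactive.
Homoserine is absent, so QuvS is active.
With repressor QuvS bound, *morZ* is not transcribed.
So MorZ is not produced.
With no repressor bound, *fubC* is transcribed.
So FubC is produced and active.
Maltulose is absent, so SovL is active.
GixB is non-functional in this strain, so it has no effect.
Required activator GixB is absent, so *sovT* is not transcribed.
So SovT is not produced.
With repressor SovL bound, *lutV* is not transcribed.
So LutV is not produced.
No repressor is bound and FubC is active, so *irpB* is transcribed.

ON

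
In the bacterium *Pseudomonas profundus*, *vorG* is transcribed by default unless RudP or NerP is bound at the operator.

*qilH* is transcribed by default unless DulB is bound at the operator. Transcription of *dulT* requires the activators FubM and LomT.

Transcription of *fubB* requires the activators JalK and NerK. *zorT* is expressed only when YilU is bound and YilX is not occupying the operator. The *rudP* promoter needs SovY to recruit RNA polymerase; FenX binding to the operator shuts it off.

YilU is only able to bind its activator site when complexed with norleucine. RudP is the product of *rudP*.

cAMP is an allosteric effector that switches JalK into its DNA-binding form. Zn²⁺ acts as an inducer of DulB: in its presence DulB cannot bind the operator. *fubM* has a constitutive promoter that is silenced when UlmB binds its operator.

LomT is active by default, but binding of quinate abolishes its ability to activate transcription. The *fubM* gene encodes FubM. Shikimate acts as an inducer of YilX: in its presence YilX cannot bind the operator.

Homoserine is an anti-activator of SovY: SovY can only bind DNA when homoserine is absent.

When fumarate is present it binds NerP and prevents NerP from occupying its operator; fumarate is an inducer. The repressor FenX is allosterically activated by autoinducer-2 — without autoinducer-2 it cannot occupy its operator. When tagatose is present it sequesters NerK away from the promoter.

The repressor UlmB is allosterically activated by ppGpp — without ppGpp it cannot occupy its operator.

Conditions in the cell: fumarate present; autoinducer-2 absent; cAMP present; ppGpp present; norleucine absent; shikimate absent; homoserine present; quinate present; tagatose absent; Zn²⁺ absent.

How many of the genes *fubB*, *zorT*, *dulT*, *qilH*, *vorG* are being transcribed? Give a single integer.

cAMP is present, so JalK is active.
Tagatose is absent, so NerK is active.
No repressor is bound and JalK and NerK are active, so *fubB* is transcribed.
→ *fubB* is ON.
Norleucine is absent, so YilU is inactive.
Shikimate is absent, so YilX is active.
With repressor YilX bound, *zorT* is not transcribed.
→ *zorT* is OFF.
ppGpp is present, so UlmB is active.
With repressor UlmB bound, *fubM* is not transcribed.
So FubM is not produced.
Quinate is present, so LomT is inactive.
Required activator FubM is absent, so *dulT* is not transcribed.
→ *dulT* is OFF.
Zn²⁺ is absent, so DulB is active.
With repressor DulB bound, *qilH* is not transcribed.
→ *qilH* is OFF.
Homoserine is present, so SovY is inactive.
Autoinducer-2 is absent, so FenX is inactive.
Required activator SovY is absent, so *rudP* is not transcribed.
So RudP is not produced.
Fumarate is present, so NerP is inactive.
With no repressor bound, *vorG* is transcribed.
→ *vorG* is ON.
2 of the 5 genes are transcribed.

2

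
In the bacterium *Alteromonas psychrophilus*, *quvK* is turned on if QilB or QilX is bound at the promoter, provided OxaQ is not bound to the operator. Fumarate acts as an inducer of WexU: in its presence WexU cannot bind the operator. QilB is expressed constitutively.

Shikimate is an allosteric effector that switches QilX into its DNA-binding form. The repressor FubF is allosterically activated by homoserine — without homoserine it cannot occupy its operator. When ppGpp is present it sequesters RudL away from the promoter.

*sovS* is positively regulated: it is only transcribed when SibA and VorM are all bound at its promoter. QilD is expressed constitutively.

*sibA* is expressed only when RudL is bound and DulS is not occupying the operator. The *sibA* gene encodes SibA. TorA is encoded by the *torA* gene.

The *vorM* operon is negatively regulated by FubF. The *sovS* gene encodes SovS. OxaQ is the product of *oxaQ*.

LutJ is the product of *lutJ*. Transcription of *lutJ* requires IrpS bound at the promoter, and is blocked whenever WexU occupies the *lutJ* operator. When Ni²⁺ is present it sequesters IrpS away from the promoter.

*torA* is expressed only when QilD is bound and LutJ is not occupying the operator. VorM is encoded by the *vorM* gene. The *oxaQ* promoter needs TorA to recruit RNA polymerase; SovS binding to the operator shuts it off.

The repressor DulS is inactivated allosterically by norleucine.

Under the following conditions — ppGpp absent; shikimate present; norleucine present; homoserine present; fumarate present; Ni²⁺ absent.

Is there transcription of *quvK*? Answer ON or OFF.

Fumarate is present, so WexU is inactive.
Ni²⁺ is absent, so IrpS is active.
No repressor is bound and IrpS is active, so *lutJ* is transcribed.
So LutJ is produced and active.
QilD is produced constitutively and is active.
With repressor LutJ bound, *torA* is not transcribed.
So TorA is not produced.
ppGpp is absent, so RudL is active.
Norleucine is present, so DulS is inactive.
No repressor is bound and RudL is active, so *sibA* is transcribed.
So SibA is produced and active.
Homoserine is present, so FubF is active.
With repressor FubF bound, *vorM* is not transcribed.
So VorM is not produced.
Required activator VorM is absent, so *sovS* is not transcribed.
So SovS is not produced.
Required activator TorA is absent, so *oxaQ* is not transcribed.
So OxaQ is not produced.
QilB is produced constitutively and is active.
Shikimate is present, so QilX is active.
Activator QilB is present, so *quvK* is transcribed.

ON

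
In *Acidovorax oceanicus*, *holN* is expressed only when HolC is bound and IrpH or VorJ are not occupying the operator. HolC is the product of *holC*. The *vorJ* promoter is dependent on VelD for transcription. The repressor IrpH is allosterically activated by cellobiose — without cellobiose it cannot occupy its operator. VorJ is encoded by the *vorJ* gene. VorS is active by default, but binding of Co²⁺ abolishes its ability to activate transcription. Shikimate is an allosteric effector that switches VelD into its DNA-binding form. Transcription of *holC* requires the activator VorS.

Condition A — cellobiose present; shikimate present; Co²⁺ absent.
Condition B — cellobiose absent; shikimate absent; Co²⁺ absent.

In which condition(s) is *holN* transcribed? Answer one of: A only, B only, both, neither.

Condition A:
Cellobiose is present, so IrpH is active.
Shikimate is present, so VelD is active.
No repressor is bound and VelD is active, so *vorJ* is transcribed.
So VorJ is produced and active.
Co²⁺ is absent, so VorS is active.
No repressor is bound and VorS is active, so *holC* is transcribed.
So HolC is produced and active.
With repressor IrpH bound, *holN* is not transcribed.
→ *holN* is OFF in A.
Condition B:
Cellobiose is absent, so IrpH is inactive.
Shikimate is absent, so VelD is inactive.
Required activator VelD is absent, so *vorJ* is not transcribed.
So VorJ is not produced.
Co²⁺ is absent, so VorS is active.
No repressor is bound and VorS is active, so *holC* is transcribed.
So HolC is produced and active.
No repressor is bound and HolC is active, so *holN* is transcribed.
→ *holN* is ON in B.

B only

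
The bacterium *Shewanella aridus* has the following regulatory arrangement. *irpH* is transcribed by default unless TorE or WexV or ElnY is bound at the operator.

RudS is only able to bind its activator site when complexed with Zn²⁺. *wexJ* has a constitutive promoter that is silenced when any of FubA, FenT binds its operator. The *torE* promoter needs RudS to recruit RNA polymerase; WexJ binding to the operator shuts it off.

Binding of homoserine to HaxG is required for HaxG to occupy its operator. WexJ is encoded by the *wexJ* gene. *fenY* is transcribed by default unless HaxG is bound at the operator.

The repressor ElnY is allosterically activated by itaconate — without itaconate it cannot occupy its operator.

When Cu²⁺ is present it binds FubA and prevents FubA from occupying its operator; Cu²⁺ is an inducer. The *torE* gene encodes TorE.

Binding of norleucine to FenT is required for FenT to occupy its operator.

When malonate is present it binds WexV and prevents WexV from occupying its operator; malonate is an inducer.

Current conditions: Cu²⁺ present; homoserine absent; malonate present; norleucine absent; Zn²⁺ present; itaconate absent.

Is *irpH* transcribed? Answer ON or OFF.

ON

Cu²⁺ is present, so FubA is inactive.
Norleucine is absent, so FenT is inactive.
With no repressor bound, *wexJ* is transcribed.
So WexJ is produced and active.
Zn²⁺ is present, so RudS is active.
With repressor WexJ bound, *torE* is not transcribed.
So TorE is not produced.
Malonate is present, so WexV is inactive.
Itaconate is absent, so ElnY is inactive.
With no repressor bound, *irpH* is transcribed.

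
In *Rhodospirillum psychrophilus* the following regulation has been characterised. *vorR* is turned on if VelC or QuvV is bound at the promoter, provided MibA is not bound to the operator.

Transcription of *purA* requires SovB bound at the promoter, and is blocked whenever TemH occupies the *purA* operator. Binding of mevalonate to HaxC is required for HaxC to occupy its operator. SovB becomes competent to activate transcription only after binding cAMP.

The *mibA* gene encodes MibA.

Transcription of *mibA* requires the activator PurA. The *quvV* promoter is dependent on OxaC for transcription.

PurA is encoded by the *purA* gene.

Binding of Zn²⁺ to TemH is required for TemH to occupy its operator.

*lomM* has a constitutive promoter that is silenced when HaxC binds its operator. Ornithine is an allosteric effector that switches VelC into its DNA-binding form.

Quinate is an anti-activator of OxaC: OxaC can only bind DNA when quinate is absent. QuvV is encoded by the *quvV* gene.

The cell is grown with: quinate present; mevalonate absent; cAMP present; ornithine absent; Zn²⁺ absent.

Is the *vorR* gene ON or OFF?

OFF

Ornithine is absent, so VelC is inactive.
Zn²⁺ is absent, so TemH is inactive.
cAMP is present, so SovB is active.
No repressor is bound and SovB is active, so *purA* is transcribed.
So PurA is produced and active.
No repressor is bound and PurA is active, so *mibA* is transcribed.
So MibA is produced and active.
Quinate is present, so OxaC is inactive.
Required activator OxaC is absent, so *quvV* is not transcribed.
So QuvV is not produced.
With repressor MibA bound, *vorR* is not transcribed.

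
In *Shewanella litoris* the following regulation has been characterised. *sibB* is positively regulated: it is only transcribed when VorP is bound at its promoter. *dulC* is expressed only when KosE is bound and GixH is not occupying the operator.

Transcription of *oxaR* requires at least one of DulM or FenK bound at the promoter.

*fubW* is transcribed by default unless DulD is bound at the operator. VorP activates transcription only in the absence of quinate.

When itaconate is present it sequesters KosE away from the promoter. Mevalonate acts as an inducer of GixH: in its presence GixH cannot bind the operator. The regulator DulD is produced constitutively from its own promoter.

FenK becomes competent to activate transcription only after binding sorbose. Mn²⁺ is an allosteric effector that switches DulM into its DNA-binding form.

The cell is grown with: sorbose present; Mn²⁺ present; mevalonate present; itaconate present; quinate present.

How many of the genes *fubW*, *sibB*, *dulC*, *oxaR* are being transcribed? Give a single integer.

DulD is produced constitutively and is active.
With repressor DulD bound, *fubW* is not transcribed.
→ *fubW* is OFF.
Quinate is present, so VorP is inactive.
Required activator VorP is absent, so *sibB* is not transcribed.
→ *sibB* is OFF.
Itaconate is present, so KosE is inactive.
Mevalonate is present, so GixH is inactive.
Required activator KosE is absent, so *dulC* is not transcribed.
→ *dulC* is OFF.
Mn²⁺ is present, so DulM is active.
Sorbose is present, so FenK is active.
Activator DulM is present, so *oxaR* is transcribed.
→ *oxaR* is ON.
1 of the 4 genes is transcribed.

1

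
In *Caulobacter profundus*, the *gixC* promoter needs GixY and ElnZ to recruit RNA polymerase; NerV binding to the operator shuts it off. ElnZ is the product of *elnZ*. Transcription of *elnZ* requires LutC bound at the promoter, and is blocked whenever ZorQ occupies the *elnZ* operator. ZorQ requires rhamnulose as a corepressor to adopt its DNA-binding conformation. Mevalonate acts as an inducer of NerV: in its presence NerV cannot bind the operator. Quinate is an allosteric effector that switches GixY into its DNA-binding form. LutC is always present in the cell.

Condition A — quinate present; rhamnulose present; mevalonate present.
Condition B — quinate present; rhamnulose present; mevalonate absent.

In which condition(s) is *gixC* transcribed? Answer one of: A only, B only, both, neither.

Condition A:
Quinate is present, so GixY is active.
LutC is produced constitutively and is active.
Rhamnulose is present, so ZorQ is active.
With repressor ZorQ bound, *elnZ* is not transcribed.
So ElnZ is not produced.
Mevalonate is present, so NerV is inactive.
Required activator ElnZ is absent, so *gixC* is not transcribed.
→ *gixC* is OFF in A.
Condition B:
Quinate is present, so GixY is active.
LutC is produced constitutively and is active.
Rhamnulose is present, so ZorQ is active.
With repressor ZorQ bound, *elnZ* is not transcribed.
So ElnZ is not produced.
Mevalonate is absent, so NerV is active.
With repressor NerV bound, *gixC* is not transcribed.
→ *gixC* is OFF in B.

neither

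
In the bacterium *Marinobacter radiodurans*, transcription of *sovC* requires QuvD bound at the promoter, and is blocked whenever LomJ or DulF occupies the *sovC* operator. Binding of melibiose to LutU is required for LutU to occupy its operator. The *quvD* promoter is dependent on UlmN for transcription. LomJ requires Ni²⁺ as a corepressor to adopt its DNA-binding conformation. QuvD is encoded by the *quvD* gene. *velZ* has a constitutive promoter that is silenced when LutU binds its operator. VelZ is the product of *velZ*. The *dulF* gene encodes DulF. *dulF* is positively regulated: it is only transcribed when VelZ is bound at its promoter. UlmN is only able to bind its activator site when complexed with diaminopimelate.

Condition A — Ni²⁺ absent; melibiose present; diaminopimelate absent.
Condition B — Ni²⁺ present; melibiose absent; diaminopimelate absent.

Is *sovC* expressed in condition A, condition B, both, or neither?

Condition A:
Ni²⁺ is absent, so LomJ is inactive.
Melibiose is present, so LutU is active.
With repressor LutU bound, *velZ* is not transcribed.
So VelZ is not produced.
Required activator VelZ is absent, so *dulF* is not transcribed.
So DulF is not produced.
Diaminopimelate is absent, so UlmN is inactive.
Required activator UlmN is absent, so *quvD* is not transcribed.
So QuvD is not produced.
Required activator QuvD is absent, so *sovC* is not transcribed.
→ *sovC* is OFF in A.
Condition B:
Ni²⁺ is present, so LomJ is active.
Melibiose is absent, so LutU is inactive.
With no repressor bound, *velZ* is transcribed.
So VelZ is produced and active.
No repressor is bound and VelZ is active, so *dulF* is transcribed.
So DulF is produced and active.
Diaminopimelate is absent, so UlmN is inactive.
Required activator UlmN is absent, so *quvD* is not transcribed.
So QuvD is not produced.
With repressor LomJ bound, *sovC* is not transcribed.
→ *sovC* is OFF in B.

neither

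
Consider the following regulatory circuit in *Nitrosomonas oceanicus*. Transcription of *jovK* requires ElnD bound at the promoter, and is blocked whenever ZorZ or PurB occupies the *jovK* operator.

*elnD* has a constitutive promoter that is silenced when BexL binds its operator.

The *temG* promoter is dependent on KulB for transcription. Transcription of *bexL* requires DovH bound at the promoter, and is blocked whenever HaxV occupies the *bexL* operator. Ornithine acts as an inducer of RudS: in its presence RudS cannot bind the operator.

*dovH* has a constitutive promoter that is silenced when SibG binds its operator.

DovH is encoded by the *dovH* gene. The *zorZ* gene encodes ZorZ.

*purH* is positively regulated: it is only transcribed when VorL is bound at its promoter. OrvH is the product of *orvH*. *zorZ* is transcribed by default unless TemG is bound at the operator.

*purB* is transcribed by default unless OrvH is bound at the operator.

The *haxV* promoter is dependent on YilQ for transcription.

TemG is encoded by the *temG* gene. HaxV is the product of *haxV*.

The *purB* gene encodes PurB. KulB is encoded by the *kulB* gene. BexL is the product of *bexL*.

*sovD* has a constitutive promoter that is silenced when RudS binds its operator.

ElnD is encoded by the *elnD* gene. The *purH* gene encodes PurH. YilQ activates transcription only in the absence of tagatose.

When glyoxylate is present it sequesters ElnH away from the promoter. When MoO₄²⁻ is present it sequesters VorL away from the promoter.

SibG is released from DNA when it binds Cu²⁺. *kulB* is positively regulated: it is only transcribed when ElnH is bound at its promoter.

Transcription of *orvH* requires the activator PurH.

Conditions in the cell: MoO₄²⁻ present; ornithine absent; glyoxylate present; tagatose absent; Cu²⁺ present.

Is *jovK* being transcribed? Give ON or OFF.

Glyoxylate is present, so ElnH is inactive.
Required activator ElnH is absent, so *kulB* is not transcribed.
So KulB is not produced.
Required activator KulB is absent, so *temG* is not transcribed.
So TemG is not produced.
With no repressor bound, *zorZ* is transcribed.
So ZorZ is produced and active.
Tagatose is absent, so YilQ is active.
No repressor is bound and YilQ is active, so *haxV* is transcribed.
So HaxV is produced and active.
Cu²⁺ is present, so SibG is inactive.
With no repressor bound, *dovH* is transcribed.
So DovH is produced and active.
With repressor HaxV bound, *bexL* is not transcribed.
So BexL is not produced.
With no repressor bound, *elnD* is transcribed.
So ElnD is produced and active.
MoO₄²⁻ is present, so VorL is inactive.
Required activator VorL is absent, so *purH* is not transcribed.
So PurH is not produced.
Required activator PurH is absent, so *orvH* is not transcribed.
So OrvH is not produced.
With no repressor bound, *purB* is transcribed.
So PurB is produced and active.
With repressor ZorZ bound, *jovK* is not transcribed.

OFF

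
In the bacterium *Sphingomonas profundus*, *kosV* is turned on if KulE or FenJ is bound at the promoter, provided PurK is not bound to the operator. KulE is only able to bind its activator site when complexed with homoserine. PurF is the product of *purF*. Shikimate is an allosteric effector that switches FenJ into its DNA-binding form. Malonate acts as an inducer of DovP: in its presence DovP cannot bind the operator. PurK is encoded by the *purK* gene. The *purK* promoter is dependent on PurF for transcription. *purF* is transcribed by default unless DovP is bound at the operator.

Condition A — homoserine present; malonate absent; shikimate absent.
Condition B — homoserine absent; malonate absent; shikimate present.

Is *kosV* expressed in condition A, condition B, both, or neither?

both

Condition A:
Homoserine is present, so KulE is active.
Malonate is absent, so DovP is active.
With repressor DovP bound, *purF* is not transcribed.
So PurF is not produced.
Required activator PurF is absent, so *purK* is not transcribed.
So PurK is not produced.
Shikimate is absent, so FenJ is inactive.
Activator KulE is present, so *kosV* is transcribed.
→ *kosV* is ON in A.
Condition B:
Homoserine is absent, so KulE is inactive.
Malonate is absent, so DovP is active.
With repressor DovP bound, *purF* is not transcribed.
So PurF is not produced.
Required activator PurF is absent, so *purK* is not transcribed.
So PurK is not produced.
Shikimate is present, so FenJ is active.
Activator FenJ is present, so *kosV* is transcribed.
→ *kosV* is ON in B.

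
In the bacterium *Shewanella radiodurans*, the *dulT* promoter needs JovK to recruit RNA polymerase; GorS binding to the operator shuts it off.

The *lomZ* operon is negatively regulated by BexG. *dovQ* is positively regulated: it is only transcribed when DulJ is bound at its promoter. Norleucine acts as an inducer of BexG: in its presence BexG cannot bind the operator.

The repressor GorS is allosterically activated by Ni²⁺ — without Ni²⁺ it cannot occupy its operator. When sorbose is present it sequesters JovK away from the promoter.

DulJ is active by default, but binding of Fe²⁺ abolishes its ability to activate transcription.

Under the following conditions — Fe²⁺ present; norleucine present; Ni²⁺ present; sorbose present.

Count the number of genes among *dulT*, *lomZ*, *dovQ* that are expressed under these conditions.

1

Ni²⁺ is present, so GorS is active.
Sorbose is present, so JovK is inactive.
With repressor GorS bound, *dulT* is not transcribed.
→ *dulT* is OFF.
Norleucine is present, so BexG is inactive.
With no repressor bound, *lomZ* is transcribed.
→ *lomZ* is ON.
Fe²⁺ is present, so DulJ is inactive.
Required activator DulJ is absent, so *dovQ* is not transcribed.
→ *dovQ* is OFF.
1 of the 3 genes is transcribed.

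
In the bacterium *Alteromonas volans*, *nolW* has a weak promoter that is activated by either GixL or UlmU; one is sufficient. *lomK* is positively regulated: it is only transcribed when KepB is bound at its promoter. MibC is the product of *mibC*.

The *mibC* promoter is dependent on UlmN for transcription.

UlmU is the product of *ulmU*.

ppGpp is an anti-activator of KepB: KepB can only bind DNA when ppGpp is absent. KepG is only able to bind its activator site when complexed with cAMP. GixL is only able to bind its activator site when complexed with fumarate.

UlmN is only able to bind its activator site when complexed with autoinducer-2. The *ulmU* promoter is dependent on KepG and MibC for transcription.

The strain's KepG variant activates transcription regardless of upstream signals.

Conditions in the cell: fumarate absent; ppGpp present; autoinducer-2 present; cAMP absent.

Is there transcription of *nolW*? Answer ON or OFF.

ON

Fumarate is absent, so GixL is inactive.
KepG is constitutively active in this strain.
Autoinducer-2 is present, so UlmN is active.
No repressor is bound and UlmN is active, so *mibC* is transcribed.
So MibC is produced and active.
No repressor is bound and KepG and MibC are active, so *ulmU* is transcribed.
So UlmU is produced and active.
Activator UlmU is present, so *nolW* is transcribed.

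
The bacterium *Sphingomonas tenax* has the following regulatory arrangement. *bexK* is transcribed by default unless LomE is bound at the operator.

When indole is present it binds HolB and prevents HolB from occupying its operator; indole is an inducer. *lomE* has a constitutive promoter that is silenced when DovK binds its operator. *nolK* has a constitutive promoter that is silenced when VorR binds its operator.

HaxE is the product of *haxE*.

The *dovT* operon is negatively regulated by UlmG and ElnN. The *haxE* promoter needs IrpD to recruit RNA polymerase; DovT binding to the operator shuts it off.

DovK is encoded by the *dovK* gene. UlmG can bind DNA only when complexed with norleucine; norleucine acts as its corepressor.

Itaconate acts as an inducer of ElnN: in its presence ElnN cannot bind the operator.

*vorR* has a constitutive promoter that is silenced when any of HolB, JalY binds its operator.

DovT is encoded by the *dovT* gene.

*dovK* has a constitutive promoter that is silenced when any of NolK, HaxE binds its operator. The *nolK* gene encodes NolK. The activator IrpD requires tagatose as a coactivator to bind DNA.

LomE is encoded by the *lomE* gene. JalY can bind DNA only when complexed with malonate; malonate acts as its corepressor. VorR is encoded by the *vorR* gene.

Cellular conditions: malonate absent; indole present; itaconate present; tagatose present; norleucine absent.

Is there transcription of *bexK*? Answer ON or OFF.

Indole is present, so HolB is inactive.
Malonate is absent, so JalY is inactive.
With no repressor bound, *vorR* is transcribed.
So VorR is produced and active.
With repressor VorR bound, *nolK* is not transcribed.
So NolK is not produced.
Norleucine is absent, so UlmG is inactive.
Itaconate is present, so ElnN is inactive.
With no repressor bound, *dovT* is transcribed.
So DovT is produced and active.
Tagatose is present, so IrpD is active.
With repressor DovT bound, *haxE* is not transcribed.
So HaxE is not produced.
With no repressor bound, *dovK* is transcribed.
So DovK is produced and active.
With repressor DovK bound, *lomE* is not transcribed.
So LomE is not produced.
With no repressor bound, *bexK* is transcribed.

ON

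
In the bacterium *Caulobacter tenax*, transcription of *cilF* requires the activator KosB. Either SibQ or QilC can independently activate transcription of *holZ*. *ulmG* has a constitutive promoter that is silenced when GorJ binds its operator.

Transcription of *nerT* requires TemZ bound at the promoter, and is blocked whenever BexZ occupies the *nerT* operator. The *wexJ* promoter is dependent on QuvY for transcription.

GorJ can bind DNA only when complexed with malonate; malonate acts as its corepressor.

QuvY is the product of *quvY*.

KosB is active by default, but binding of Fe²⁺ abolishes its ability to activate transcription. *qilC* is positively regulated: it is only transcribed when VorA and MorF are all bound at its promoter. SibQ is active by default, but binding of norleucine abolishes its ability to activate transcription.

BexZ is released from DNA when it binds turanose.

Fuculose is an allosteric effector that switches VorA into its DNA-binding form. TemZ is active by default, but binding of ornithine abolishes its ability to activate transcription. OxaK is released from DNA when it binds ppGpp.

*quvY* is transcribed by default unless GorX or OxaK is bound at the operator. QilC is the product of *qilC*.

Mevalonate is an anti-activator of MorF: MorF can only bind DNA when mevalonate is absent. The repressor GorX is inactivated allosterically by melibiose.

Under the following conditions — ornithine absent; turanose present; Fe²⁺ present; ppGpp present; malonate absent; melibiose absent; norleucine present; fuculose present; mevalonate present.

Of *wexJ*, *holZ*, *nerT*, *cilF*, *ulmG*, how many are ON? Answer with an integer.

2

Melibiose is absent, so GorX is active.
ppGpp is present, so OxaK is inactive.
With repressor GorX bound, *quvY* is not transcribed.
So QuvY is not produced.
Required activator QuvY is absent, so *wexJ* is not transcribed.
→ *wexJ* is OFF.
Norleucine is present, so SibQ is inactive.
Fuculose is present, so VorA is active.
Mevalonate is present, so MorF is inactive.
Required activator MorF is absent, so *qilC* is not transcribed.
So QilC is not produced.
No activator is available at the *holZ* promoter, so *holZ* is not transcribed.
→ *holZ* is OFF.
Turanose is present, so BexZ is inactive.
Ornithine is absent, so TemZ is active.
No repressor is bound and TemZ is active, so *nerT* is transcribed.
→ *nerT* is ON.
Fe²⁺ is present, so KosB is inactive.
Required activator KosB is absent, so *cilF* is not transcribed.
→ *cilF* is OFF.
Malonate is absent, so GorJ is inactive.
With no repressor bound, *ulmG* is transcribed.
→ *ulmG* is ON.
2 of the 5 genes are transcribed.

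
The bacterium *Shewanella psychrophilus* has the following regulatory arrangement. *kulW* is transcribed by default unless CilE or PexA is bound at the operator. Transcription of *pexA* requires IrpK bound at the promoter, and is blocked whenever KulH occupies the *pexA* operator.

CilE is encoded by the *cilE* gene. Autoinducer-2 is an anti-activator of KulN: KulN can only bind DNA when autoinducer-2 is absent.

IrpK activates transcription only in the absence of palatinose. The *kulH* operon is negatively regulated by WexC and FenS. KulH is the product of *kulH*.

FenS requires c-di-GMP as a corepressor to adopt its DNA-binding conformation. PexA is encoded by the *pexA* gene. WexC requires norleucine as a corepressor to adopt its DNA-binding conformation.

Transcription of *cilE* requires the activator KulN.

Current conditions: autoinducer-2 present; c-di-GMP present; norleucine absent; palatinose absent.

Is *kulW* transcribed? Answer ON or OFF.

Autoinducer-2 is present, so KulN is inactive.
Required activator KulN is absent, so *cilE* is not transcribed.
So CilE is not produced.
Norleucine is absent, so WexC is inactive.
c-di-GMP is present, so FenS is active.
With repressor FenS bound, *kulH* is not transcribed.
So KulH is not produced.
Palatinose is absent, so IrpK is active.
No repressor is bound and IrpK is active, so *pexA* is transcribed.
So PexA is produced and active.
With repressor PexA bound, *kulW* is not transcribed.

OFF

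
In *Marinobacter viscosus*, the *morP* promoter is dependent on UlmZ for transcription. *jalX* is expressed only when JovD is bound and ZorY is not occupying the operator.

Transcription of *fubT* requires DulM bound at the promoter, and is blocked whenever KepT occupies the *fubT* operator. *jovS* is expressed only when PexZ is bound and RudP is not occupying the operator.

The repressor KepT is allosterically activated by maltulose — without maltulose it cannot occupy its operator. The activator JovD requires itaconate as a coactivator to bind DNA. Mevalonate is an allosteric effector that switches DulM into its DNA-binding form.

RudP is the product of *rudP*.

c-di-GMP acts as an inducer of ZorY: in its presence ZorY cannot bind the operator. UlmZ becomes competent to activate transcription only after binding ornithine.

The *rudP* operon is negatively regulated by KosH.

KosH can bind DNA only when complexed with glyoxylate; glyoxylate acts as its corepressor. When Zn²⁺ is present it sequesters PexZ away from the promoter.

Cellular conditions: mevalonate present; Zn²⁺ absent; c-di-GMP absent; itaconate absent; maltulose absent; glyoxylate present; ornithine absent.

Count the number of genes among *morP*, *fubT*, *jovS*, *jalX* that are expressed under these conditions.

2

Ornithine is absent, so UlmZ is inactive.
Required activator UlmZ is absent, so *morP* is not transcribed.
→ *morP* is OFF.
Mevalonate is present, so DulM is active.
Maltulose is absent, so KepT is inactive.
No repressor is bound and DulM is active, so *fubT* is transcribed.
→ *fubT* is ON.
Zn²⁺ is absent, so PexZ is active.
Glyoxylate is present, so KosH is active.
With repressor KosH bound, *rudP* is not transcribed.
So RudP is not produced.
No repressor is bound and PexZ is active, so *jovS* is transcribed.
→ *jovS* is ON.
c-di-GMP is absent, so ZorY is active.
Itaconate is absent, so JovD is inactive.
With repressor ZorY bound, *jalX* is not transcribed.
→ *jalX* is OFF.
2 of the 4 genes are transcribed.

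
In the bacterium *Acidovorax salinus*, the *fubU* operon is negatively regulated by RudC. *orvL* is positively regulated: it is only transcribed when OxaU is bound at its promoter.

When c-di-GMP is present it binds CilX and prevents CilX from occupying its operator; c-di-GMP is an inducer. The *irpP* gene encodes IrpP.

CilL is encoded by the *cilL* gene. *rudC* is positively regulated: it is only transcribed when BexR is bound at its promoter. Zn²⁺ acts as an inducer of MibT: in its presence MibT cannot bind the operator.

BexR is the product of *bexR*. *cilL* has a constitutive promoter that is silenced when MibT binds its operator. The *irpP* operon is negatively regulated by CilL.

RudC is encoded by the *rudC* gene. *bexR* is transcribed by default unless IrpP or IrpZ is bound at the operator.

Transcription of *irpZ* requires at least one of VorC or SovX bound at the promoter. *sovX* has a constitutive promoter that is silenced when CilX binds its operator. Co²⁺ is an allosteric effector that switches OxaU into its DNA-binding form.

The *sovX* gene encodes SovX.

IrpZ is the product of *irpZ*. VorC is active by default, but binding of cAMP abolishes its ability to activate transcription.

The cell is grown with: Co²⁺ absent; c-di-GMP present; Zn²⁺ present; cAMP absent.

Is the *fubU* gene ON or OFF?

Zn²⁺ is present, so MibT is inactive.
With no repressor bound, *cilL* is transcribed.
So CilL is produced and active.
With repressor CilL bound, *irpP* is not transcribed.
So IrpP is not produced.
cAMP is absent, so VorC is active.
c-di-GMP is present, so CilX is inactive.
With no repressor bound, *sovX* is transcribed.
So SovX is produced and active.
Activator VorC is present, so *irpZ* is transcribed.
So IrpZ is produced and active.
With repressor IrpZ bound, *bexR* is not transcribed.
So BexR is not produced.
Required activator BexR is absent, so *rudC* is not transcribed.
So RudC is not produced.
With no repressor bound, *fubU* is transcribed.

ON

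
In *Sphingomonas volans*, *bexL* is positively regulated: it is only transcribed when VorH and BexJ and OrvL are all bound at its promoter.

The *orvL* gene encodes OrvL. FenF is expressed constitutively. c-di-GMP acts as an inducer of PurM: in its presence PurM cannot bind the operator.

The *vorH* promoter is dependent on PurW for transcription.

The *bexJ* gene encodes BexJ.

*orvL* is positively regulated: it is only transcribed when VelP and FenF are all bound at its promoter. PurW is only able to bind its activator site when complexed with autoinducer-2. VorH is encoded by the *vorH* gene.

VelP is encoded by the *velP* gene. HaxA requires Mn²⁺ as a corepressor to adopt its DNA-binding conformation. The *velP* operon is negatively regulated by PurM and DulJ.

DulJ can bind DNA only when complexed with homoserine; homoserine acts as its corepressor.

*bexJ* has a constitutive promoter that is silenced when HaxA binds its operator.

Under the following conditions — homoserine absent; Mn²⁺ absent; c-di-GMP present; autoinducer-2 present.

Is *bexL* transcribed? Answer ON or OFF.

Autoinducer-2 is present, so PurW is active.
No repressor is bound and PurW is active, so *vorH* is transcribed.
So VorH is produced and active.
Mn²⁺ is absent, so HaxA is inactive.
With no repressor bound, *bexJ* is transcribed.
So BexJ is produced and active.
c-di-GMP is present, so PurM is inactive.
Homoserine is absent, so DulJ is inactive.
With no repressor bound, *velP* is transcribed.
So VelP is produced and active.
FenF is produced constitutively and is active.
No repressor is bound and VelP and FenF are active, so *orvL* is transcribed.
So OrvL is produced and active.
No repressor is bound and VorH and BexJ and OrvL are active, so *bexL* is transcribed.

ON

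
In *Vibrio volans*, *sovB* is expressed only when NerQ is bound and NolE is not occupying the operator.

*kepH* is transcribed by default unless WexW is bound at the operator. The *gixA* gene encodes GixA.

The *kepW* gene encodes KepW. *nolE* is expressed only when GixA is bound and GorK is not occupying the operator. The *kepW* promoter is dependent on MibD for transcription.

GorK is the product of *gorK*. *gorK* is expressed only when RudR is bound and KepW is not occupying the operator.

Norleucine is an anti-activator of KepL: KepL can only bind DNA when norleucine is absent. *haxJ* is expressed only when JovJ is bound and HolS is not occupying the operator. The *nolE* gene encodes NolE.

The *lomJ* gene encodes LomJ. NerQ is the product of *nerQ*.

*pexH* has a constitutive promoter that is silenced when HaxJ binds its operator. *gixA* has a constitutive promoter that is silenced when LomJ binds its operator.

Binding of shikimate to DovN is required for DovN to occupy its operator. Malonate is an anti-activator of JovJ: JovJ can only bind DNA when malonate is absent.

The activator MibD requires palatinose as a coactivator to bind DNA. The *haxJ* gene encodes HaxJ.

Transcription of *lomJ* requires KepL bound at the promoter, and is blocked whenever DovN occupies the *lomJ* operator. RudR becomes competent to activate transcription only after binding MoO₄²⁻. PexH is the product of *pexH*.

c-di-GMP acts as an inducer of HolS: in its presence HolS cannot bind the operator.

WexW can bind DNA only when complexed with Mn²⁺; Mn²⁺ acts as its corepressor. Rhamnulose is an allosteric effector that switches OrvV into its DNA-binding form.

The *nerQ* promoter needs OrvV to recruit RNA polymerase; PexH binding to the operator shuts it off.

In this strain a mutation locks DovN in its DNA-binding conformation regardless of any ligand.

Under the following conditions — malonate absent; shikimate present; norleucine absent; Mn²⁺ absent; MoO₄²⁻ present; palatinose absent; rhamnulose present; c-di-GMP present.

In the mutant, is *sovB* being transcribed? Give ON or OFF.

ON

c-di-GMP is present, so HolS is inactive.
Malonate is absent, so JovJ is active.
No repressor is bound and JovJ is active, so *haxJ* is transcribed.
So HaxJ is produced and active.
With repressor HaxJ bound, *pexH* is not transcribed.
So PexH is not produced.
Rhamnulose is present, so OrvV is active.
No repressor is bound and OrvV is active, so *nerQ* is transcribed.
So NerQ is produced and active.
MoO₄²⁻ is present, so RudR is active.
Palatinose is absent, so MibD is inactive.
Required activator MibD is absent, so *kepW* is not transcribed.
So KepW is not produced.
No repressor is bound and RudR is active, so *gorK* is transcribed.
So GorK is produced and active.
DovN is constitutively active in this strain.
Norleucine is absent, so KepL is active.
With repressor DovN bound, *lomJ* is not transcribed.
So LomJ is not produced.
With no repressor bound, *gixA* is transcribed.
So GixA is produced and active.
With repressor GorK bound, *nolE* is not transcribed.
So NolE is not produced.
No repressor is bound and NerQ is active, so *sovB* is transcribed.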